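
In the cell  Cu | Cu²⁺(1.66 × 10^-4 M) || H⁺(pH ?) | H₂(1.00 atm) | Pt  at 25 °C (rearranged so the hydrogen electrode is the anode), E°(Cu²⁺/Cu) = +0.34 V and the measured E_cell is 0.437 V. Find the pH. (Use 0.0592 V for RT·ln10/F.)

pH = 3.53

E°_cell = 0.34 V and n = 2.
log Q = n(E° − E)/0.0592 = 2×(0.34 − 0.437)/0.0592 = -3.277.
With Q = [H⁺]^2 / ([Cu²⁺]·P(H₂)), solving for [H⁺] gives log[H⁺] = -3.528, so pH = 3.53.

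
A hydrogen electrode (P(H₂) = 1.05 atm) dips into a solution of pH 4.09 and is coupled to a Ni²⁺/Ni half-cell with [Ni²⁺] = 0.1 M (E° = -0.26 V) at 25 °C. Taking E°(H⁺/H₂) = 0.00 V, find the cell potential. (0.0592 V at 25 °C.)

0.047 V

The hydrogen couple is the cathode, so E°_cell = 0.26 V; n = 2.
[H⁺] = 10^(−4.09) = 8.1 × 10^-5 M, and Q = [Ni²⁺]·P(H₂) / [H⁺]^2 = 1.59 × 10^7.
E = E° − (0.0592/2) log Q = 0.26 − (0.0592/2)(7.201) = 0.047 V.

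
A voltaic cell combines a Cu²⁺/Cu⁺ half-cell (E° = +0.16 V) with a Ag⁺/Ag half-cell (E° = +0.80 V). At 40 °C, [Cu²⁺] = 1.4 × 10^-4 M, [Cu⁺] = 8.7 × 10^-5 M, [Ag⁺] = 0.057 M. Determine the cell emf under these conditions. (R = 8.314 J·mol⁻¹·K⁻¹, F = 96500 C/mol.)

0.550 V

The Ag⁺/Ag couple has the higher reduction potential and acts as the cathode, so E°_cell = +0.80 − (+0.16) = 0.64 V.
Balancing electrons gives n = 1; the reaction quotient is Q = [Cu²⁺]/([Cu⁺]·[Ag⁺]) = 28.2.
E = E° − (RT/nF) ln Q = 0.64 − (8.314×313)/(1×96500) × (3.340) = 0.640 − 0.090 = 0.550 V.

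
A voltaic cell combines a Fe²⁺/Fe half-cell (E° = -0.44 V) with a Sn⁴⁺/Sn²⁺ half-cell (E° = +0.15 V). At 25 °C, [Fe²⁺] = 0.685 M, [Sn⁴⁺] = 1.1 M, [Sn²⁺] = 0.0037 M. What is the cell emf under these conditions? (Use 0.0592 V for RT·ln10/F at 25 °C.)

The Sn⁴⁺/Sn²⁺ couple has the higher reduction potential and acts as the cathode, so E°_cell = +0.15 − (-0.44) = 0.59 V.
Balancing electrons gives n = 2; the reaction quotient is Q = [Fe²⁺]·[Sn²⁺]/[Sn⁴⁺] = 0.00230.
At 25 °C, E = E° − (0.0592/n) log Q = 0.59 − (0.0592/2)(-2.638) = 0.590 + 0.078 = 0.668 V.

0.668 V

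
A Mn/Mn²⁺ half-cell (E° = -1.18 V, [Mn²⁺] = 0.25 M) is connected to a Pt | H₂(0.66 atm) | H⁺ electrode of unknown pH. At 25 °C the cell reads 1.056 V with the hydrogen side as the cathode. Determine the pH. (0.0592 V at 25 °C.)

pH = 2.49

E°_cell = 1.18 V and n = 2.
log Q = n(E° − E)/0.0592 = 2×(1.18 − 1.056)/0.0592 = 4.189.
With Q = [Mn²⁺]·P(H₂) / [H⁺]^2, solving for [H⁺] gives log[H⁺] = -2.486, so pH = 2.49.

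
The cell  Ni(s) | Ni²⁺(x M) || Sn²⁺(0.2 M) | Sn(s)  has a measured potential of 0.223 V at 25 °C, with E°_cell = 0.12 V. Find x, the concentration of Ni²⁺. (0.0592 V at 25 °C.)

6.6 × 10^-5 M

From the Nernst equation, log Q = n(E° − E)/0.0592 = 2(0.12 − 0.223)/0.0592 = -3.480, so Q = 3.31 × 10^-4.
With Q = [Ni²⁺]/[Sn²⁺] and the known concentrations, [Ni²⁺] in the numerator gives [Ni²⁺] = 6.6 × 10^-5 M.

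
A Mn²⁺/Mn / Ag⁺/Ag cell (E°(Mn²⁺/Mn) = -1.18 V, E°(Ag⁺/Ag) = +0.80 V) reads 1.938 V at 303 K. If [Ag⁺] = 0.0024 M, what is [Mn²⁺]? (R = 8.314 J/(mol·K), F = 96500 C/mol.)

From the Nernst equation, ln Q = nF(E° − E)/RT = 2×96500×(1.98 − 1.938)/(8.314×303) = 3.218, so Q = 25.0.
With Q = [Mn²⁺]/[Ag⁺]^2 and the known concentrations, [Mn²⁺] in the numerator gives [Mn²⁺] = 1.4 × 10^-4 M.

1.4 × 10^-4 M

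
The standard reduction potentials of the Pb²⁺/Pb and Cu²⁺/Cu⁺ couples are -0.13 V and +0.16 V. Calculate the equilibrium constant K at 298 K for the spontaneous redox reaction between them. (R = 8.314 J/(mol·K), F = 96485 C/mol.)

6.4 × 10^9

E°_cell = +0.16 − (-0.13) = 0.29 V, with n = 2 electrons transferred.
At equilibrium E = 0, so the Nernst equation gives ln K = nFE°/RT = (2)(96485)(0.29)/((8.314)(298)) = 22.59.
K = e^22.59 = 6.4 × 10^9.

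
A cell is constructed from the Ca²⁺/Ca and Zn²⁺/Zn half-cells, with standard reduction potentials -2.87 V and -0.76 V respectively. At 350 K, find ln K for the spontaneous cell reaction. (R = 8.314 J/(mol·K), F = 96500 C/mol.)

E°_cell = -0.76 − (-2.87) = 2.11 V, with n = 2 electrons transferred.
At equilibrium E = 0, so the Nernst equation gives ln K = nFE°/RT = (2)(96500)(2.11)/((8.314)(350)) = 139.95.

ln K = 139.9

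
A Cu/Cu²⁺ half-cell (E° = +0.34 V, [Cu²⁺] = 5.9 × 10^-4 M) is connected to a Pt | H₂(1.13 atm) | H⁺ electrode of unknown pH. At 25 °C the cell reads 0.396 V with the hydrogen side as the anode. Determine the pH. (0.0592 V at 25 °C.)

E°_cell = 0.34 V and n = 2.
log Q = n(E° − E)/0.0592 = 2×(0.34 − 0.396)/0.0592 = -1.892.
With Q = [H⁺]^2 / ([Cu²⁺]·P(H₂)), solving for [H⁺] gives log[H⁺] = -2.534, so pH = 2.53.

pH = 2.53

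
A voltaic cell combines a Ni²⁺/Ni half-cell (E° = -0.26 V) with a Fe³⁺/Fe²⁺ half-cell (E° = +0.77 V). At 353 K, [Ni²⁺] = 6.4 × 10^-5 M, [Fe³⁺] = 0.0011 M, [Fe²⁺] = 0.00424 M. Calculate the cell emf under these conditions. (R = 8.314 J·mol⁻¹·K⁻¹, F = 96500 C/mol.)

The Fe³⁺/Fe²⁺ couple has the higher reduction potential and acts as the cathode, so E°_cell = +0.77 − (-0.26) = 1.03 V.
Balancing electrons gives n = 2; the reaction quotient is Q = [Ni²⁺]·[Fe²⁺]^2/[Fe³⁺]^2 = 9.51 × 10^-4.
E = E° − (RT/nF) ln Q = 1.03 − (8.314×353)/(2×96500) × (-6.958) = 1.030 + 0.106 = 1.136 V.

1.14 V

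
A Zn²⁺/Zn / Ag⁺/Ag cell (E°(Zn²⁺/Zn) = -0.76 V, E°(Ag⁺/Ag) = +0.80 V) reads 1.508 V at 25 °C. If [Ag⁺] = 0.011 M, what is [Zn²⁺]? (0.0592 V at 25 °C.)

From the Nernst equation, log Q = n(E° − E)/0.0592 = 2(1.56 − 1.508)/0.0592 = 1.757, so Q = 57.1.
With Q = [Zn²⁺]/[Ag⁺]^2 and the known concentrations, [Zn²⁺] in the numerator gives [Zn²⁺] = 0.0069 M.

0.0069 M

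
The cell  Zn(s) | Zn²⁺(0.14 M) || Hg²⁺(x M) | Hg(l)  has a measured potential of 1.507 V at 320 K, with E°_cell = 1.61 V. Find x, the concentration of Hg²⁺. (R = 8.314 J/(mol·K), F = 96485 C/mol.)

8 × 10^-5 M

From the Nernst equation, ln Q = nF(E° − E)/RT = 2×96485×(1.61 − 1.507)/(8.314×320) = 7.471, so Q = 1760.
With Q = [Zn²⁺]/[Hg²⁺] and the known concentrations, [Hg²⁺] in the denominator gives [Hg²⁺] = 8 × 10^-5 M.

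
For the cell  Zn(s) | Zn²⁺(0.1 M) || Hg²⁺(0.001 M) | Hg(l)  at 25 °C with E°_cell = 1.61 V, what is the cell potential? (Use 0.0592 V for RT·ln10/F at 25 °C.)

Balancing electrons gives n = 2; the reaction quotient is Q = [Zn²⁺]/[Hg²⁺] = 100.
At 25 °C, E = E° − (0.0592/n) log Q = 1.61 − (0.0592/2)(2.000) = 1.610 − 0.059 = 1.551 V.

1.55 V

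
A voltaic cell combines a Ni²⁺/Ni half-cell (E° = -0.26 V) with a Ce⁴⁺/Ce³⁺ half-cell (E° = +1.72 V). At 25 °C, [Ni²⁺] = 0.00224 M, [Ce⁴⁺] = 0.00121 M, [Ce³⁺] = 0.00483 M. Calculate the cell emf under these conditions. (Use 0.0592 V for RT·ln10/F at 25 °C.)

2.02 V

The Ce⁴⁺/Ce³⁺ couple has the higher reduction potential and acts as the cathode, so E°_cell = +1.72 − (-0.26) = 1.98 V.
Balancing electrons gives n = 2; the reaction quotient is Q = [Ni²⁺]·[Ce³⁺]^2/[Ce⁴⁺]^2 = 0.0357.
At 25 °C, E = E° − (0.0592/n) log Q = 1.98 − (0.0592/2)(-1.447) = 1.980 + 0.043 = 2.023 V.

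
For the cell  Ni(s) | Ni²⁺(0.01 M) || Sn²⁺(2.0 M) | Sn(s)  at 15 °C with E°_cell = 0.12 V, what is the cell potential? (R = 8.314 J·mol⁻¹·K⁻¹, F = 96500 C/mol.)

0.186 V

Balancing electrons gives n = 2; the reaction quotient is Q = [Ni²⁺]/[Sn²⁺] = 0.00500.
E = E° − (RT/nF) ln Q = 0.12 − (8.314×288)/(2×96500) × (-5.298) = 0.120 + 0.066 = 0.186 V.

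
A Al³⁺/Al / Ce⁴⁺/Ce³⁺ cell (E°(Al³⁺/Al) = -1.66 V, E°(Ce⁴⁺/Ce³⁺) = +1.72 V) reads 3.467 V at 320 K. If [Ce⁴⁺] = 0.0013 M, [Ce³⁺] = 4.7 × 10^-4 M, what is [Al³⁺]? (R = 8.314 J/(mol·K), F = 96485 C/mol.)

From the Nernst equation, ln Q = nF(E° − E)/RT = 3×96485×(3.38 − 3.467)/(8.314×320) = -9.465, so Q = 7.75 × 10^-5.
With Q = [Al³⁺]·[Ce³⁺]^3/[Ce⁴⁺]^3 and the known concentrations, [Al³⁺] in the numerator gives [Al³⁺] = 0.0016 M.

0.0016 M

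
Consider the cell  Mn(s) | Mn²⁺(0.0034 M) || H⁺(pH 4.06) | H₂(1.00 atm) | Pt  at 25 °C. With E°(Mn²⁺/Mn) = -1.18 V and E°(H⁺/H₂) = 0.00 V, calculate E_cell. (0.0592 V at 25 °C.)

The hydrogen couple is the cathode, so E°_cell = 1.18 V; n = 2.
[H⁺] = 10^(−4.06) = 8.7 × 10^-5 M, and Q = [Mn²⁺]·P(H₂) / [H⁺]^2 = 4.48 × 10^5.
E = E° − (0.0592/2) log Q = 1.18 − (0.0592/2)(5.651) = 1.013 V.

1.01 V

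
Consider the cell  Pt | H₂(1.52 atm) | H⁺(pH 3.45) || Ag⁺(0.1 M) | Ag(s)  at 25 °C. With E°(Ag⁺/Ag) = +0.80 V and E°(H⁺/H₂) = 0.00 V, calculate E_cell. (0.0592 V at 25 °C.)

The Ag⁺/Ag couple is the cathode, so E°_cell = 0.80 V; n = 2.
[H⁺] = 10^(−3.45) = 3.5 × 10^-4 M, and Q = [H⁺]^2 / ([Ag⁺]^2·P(H₂)) = 8.28 × 10^-6.
E = E° − (0.0592/2) log Q = 0.80 − (0.0592/2)(-5.082) = 0.950 V.

0.95 V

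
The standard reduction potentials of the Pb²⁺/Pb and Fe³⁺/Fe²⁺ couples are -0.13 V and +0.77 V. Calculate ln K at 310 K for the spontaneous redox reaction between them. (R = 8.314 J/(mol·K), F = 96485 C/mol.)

E°_cell = +0.77 − (-0.13) = 0.90 V, with n = 2 electrons transferred.
At equilibrium E = 0, so the Nernst equation gives ln K = nFE°/RT = (2)(96485)(0.90)/((8.314)(310)) = 67.38.

ln K = 67.4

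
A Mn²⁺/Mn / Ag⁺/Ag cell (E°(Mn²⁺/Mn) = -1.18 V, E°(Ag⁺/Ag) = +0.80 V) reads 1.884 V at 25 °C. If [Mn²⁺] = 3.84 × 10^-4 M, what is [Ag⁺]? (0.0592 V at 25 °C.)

4.7 × 10^-4 M

From the Nernst equation, log Q = n(E° − E)/0.0592 = 2(1.98 − 1.884)/0.0592 = 3.243, so Q = 1750.
With Q = [Mn²⁺]/[Ag⁺]^2 and the known concentrations, [Ag⁺]^2 in the denominator gives [Ag⁺] = 4.7 × 10^-4 M.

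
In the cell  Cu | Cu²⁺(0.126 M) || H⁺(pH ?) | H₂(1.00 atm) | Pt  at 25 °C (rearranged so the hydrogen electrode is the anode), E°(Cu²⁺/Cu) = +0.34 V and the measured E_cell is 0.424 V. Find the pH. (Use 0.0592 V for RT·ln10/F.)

E°_cell = 0.34 V and n = 2.
log Q = n(E° − E)/0.0592 = 2×(0.34 − 0.424)/0.0592 = -2.838.
With Q = [H⁺]^2 / ([Cu²⁺]·P(H₂)), solving for [H⁺] gives log[H⁺] = -1.869, so pH = 1.87.

pH = 1.87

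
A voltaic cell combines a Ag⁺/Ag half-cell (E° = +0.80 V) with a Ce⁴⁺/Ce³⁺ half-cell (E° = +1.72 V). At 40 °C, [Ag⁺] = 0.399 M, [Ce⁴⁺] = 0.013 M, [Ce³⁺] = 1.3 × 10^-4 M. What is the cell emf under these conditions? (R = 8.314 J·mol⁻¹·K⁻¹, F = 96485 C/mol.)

The Ce⁴⁺/Ce³⁺ couple has the higher reduction potential and acts as the cathode, so E°_cell = +1.72 − (+0.80) = 0.92 V.
Balancing electrons gives n = 1; the reaction quotient is Q = [Ag⁺]·[Ce³⁺]/[Ce⁴⁺] = 0.00399.
E = E° − (RT/nF) ln Q = 0.92 − (8.314×313)/(1×96485) × (-5.524) = 0.920 + 0.149 = 1.069 V.

1.07 V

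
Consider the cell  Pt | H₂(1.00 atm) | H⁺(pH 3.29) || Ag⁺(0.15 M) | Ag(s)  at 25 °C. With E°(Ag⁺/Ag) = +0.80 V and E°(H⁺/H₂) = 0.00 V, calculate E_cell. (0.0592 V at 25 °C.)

0.95 V

The Ag⁺/Ag couple is the cathode, so E°_cell = 0.80 V; n = 2.
[H⁺] = 10^(−3.29) = 5.1 × 10^-4 M, and Q = [H⁺]^2 / ([Ag⁺]^2·P(H₂)) = 1.17 × 10^-5.
E = E° − (0.0592/2) log Q = 0.80 − (0.0592/2)(-4.932) = 0.946 V.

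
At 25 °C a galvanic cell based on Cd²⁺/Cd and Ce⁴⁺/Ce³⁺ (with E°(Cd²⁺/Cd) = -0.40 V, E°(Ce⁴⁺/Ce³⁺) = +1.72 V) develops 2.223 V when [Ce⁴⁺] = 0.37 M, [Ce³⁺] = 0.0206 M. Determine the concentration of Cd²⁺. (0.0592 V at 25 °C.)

From the Nernst equation, log Q = n(E° − E)/0.0592 = 2(2.12 − 2.223)/0.0592 = -3.480, so Q = 3.31 × 10^-4.
With Q = [Cd²⁺]·[Ce³⁺]^2/[Ce⁴⁺]^2 and the known concentrations, [Cd²⁺] in the numerator gives [Cd²⁺] = 0.11 M.

0.11 M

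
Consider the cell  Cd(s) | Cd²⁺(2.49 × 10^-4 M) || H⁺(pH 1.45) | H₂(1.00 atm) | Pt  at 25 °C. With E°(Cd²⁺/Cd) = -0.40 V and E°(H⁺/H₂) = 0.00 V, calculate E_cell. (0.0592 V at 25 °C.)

The hydrogen couple is the cathode, so E°_cell = 0.40 V; n = 2.
[H⁺] = 10^(−1.45) = 0.035 M, and Q = [Cd²⁺]·P(H₂) / [H⁺]^2 = 0.198.
E = E° − (0.0592/2) log Q = 0.40 − (0.0592/2)(-0.704) = 0.421 V.

0.42 V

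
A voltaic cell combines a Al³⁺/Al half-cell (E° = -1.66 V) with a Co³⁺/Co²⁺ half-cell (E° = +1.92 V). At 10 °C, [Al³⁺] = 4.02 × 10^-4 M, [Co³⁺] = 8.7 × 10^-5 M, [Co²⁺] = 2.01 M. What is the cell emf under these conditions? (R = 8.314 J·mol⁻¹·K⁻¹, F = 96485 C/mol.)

3.40 V

The Co³⁺/Co²⁺ couple has the higher reduction potential and acts as the cathode, so E°_cell = +1.92 − (-1.66) = 3.58 V.
Balancing electrons gives n = 3; the reaction quotient is Q = [Al³⁺]·[Co²⁺]^3/[Co³⁺]^3 = 4.96 × 10^9.
E = E° − (RT/nF) ln Q = 3.58 − (8.314×283)/(3×96485) × (22.324) = 3.580 − 0.181 = 3.399 V.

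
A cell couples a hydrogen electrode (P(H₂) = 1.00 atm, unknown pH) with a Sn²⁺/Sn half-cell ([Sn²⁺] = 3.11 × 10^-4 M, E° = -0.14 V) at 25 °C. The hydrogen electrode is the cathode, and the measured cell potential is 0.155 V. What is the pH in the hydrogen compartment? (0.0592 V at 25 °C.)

pH = 1.50

E°_cell = 0.14 V and n = 2.
log Q = n(E° − E)/0.0592 = 2×(0.14 − 0.155)/0.0592 = -0.507.
With Q = [Sn²⁺]·P(H₂) / [H⁺]^2, solving for [H⁺] gives log[H⁺] = -1.500, so pH = 1.50.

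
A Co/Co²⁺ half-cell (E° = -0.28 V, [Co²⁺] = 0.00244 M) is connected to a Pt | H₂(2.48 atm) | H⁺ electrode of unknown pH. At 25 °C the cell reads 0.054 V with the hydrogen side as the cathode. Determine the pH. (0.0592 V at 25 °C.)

pH = 4.93

E°_cell = 0.28 V and n = 2.
log Q = n(E° − E)/0.0592 = 2×(0.28 − 0.054)/0.0592 = 7.635.
With Q = [Co²⁺]·P(H₂) / [H⁺]^2, solving for [H⁺] gives log[H⁺] = -4.927, so pH = 4.93.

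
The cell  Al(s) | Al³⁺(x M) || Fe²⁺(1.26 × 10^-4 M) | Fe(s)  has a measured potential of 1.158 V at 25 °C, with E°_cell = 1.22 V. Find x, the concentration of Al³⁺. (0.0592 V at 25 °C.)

0.002 M

From the Nernst equation, log Q = n(E° − E)/0.0592 = 6(1.22 − 1.158)/0.0592 = 6.284, so Q = 1.92 × 10^6.
With Q = [Al³⁺]^2/[Fe²⁺]^3 and the known concentrations, [Al³⁺]^2 in the numerator gives [Al³⁺] = 0.002 M.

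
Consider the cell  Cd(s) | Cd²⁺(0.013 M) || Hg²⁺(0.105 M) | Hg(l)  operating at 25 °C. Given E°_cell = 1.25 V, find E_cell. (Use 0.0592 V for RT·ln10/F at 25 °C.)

Balancing electrons gives n = 2; the reaction quotient is Q = [Cd²⁺]/[Hg²⁺] = 0.124.
At 25 °C, E = E° − (0.0592/n) log Q = 1.25 − (0.0592/2)(-0.907) = 1.250 + 0.027 = 1.277 V.

1.28 V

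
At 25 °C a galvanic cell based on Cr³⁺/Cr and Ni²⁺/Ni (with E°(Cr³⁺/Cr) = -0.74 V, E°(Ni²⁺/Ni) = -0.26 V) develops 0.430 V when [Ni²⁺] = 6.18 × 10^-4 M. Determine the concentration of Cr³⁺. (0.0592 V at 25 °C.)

From the Nernst equation, log Q = n(E° − E)/0.0592 = 6(0.48 − 0.430)/0.0592 = 5.068, so Q = 1.17 × 10^5.
With Q = [Cr³⁺]^2/[Ni²⁺]^3 and the known concentrations, [Cr³⁺]^2 in the numerator gives [Cr³⁺] = 0.0053 M.

0.0053 M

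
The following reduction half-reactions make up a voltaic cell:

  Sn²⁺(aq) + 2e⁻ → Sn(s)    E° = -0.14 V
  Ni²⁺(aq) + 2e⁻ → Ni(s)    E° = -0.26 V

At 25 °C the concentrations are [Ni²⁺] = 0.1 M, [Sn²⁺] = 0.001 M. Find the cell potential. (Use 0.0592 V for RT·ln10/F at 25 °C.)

0.061 V

The Sn²⁺/Sn couple has the higher reduction potential and acts as the cathode, so E°_cell = -0.14 − (-0.26) = 0.12 V.
Balancing electrons gives n = 2; the reaction quotient is Q = [Ni²⁺]/[Sn²⁺] = 100.
At 25 °C, E = E° − (0.0592/n) log Q = 0.12 − (0.0592/2)(2.000) = 0.120 − 0.059 = 0.061 V.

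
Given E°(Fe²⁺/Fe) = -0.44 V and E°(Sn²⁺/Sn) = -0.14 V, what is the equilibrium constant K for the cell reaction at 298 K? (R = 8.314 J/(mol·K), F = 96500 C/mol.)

E°_cell = -0.14 − (-0.44) = 0.30 V, with n = 2 electrons transferred.
At equilibrium E = 0, so the Nernst equation gives ln K = nFE°/RT = (2)(96500)(0.30)/((8.314)(298)) = 23.37.
K = e^23.37 = 1.4 × 10^10.

1.4 × 10^10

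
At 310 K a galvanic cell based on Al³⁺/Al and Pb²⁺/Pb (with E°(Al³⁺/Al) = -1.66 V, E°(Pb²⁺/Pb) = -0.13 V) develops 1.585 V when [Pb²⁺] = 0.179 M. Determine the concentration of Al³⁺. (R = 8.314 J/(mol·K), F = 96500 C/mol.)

From the Nernst equation, ln Q = nF(E° − E)/RT = 6×96500×(1.53 − 1.585)/(8.314×310) = -12.356, so Q = 4.3 × 10^-6.
With Q = [Al³⁺]^2/[Pb²⁺]^3 and the known concentrations, [Al³⁺]^2 in the numerator gives [Al³⁺] = 1.6 × 10^-4 M.

1.6 × 10^-4 M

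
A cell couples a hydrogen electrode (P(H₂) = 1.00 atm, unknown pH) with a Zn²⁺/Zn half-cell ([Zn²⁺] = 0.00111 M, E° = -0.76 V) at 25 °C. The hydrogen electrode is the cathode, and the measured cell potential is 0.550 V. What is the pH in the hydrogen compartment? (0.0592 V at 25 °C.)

pH = 5.02

E°_cell = 0.76 V and n = 2.
log Q = n(E° − E)/0.0592 = 2×(0.76 − 0.550)/0.0592 = 7.095.
With Q = [Zn²⁺]·P(H₂) / [H⁺]^2, solving for [H⁺] gives log[H⁺] = -5.025, so pH = 5.02.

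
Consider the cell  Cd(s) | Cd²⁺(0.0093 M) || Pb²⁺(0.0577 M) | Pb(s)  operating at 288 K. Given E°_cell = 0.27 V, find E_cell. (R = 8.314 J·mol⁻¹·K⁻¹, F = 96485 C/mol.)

Balancing electrons gives n = 2; the reaction quotient is Q = [Cd²⁺]/[Pb²⁺] = 0.161.
E = E° − (RT/nF) ln Q = 0.27 − (8.314×288)/(2×96485) × (-1.825) = 0.270 + 0.023 = 0.293 V.

0.293 V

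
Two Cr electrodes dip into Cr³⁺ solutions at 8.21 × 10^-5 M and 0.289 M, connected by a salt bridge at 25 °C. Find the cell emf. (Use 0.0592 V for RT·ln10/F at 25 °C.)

0.070 V

Both half-cells are Cr³⁺/Cr, so E°_cell = 0. The concentrated side is the cathode; the cell reaction moves Cr³⁺ from high to low concentration with n = 3.
Q = [Cr³⁺]_dilute/[Cr³⁺]_conc = 8.21 × 10^-5/0.289 = 2.84 × 10^-4.
E = 0 − (0.0592/3) log Q = −(0.0592/3)(-3.547) = 0.0700 V.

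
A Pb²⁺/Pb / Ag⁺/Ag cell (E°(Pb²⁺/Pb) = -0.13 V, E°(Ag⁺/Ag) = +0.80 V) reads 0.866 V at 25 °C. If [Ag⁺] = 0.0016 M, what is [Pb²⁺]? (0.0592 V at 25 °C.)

3.7 × 10^-4 M

From the Nernst equation, log Q = n(E° − E)/0.0592 = 2(0.93 − 0.866)/0.0592 = 2.162, so Q = 145.
With Q = [Pb²⁺]/[Ag⁺]^2 and the known concentrations, [Pb²⁺] in the numerator gives [Pb²⁺] = 3.7 × 10^-4 M.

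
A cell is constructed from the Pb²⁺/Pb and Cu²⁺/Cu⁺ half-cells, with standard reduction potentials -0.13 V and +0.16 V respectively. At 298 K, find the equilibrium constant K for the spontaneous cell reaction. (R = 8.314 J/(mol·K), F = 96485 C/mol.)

6.4 × 10^9

E°_cell = +0.16 − (-0.13) = 0.29 V, with n = 2 electrons transferred.
At equilibrium E = 0, so the Nernst equation gives ln K = nFE°/RT = (2)(96485)(0.29)/((8.314)(298)) = 22.59.
K = e^22.59 = 6.4 × 10^9.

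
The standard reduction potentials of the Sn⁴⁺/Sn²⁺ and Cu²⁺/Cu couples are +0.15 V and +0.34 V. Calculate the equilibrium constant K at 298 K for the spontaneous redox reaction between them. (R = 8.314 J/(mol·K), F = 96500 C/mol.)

2.7 × 10^6

E°_cell = +0.34 − (+0.15) = 0.19 V, with n = 2 electrons transferred.
At equilibrium E = 0, so the Nernst equation gives ln K = nFE°/RT = (2)(96500)(0.19)/((8.314)(298)) = 14.80.
K = e^14.80 = 2.7 × 10^6.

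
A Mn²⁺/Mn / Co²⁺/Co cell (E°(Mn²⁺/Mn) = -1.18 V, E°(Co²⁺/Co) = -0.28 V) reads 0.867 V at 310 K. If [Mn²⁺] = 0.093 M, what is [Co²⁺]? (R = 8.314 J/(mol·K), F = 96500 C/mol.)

0.0079 M

From the Nernst equation, ln Q = nF(E° − E)/RT = 2×96500×(0.90 − 0.867)/(8.314×310) = 2.471, so Q = 11.8.
With Q = [Mn²⁺]/[Co²⁺] and the known concentrations, [Co²⁺] in the denominator gives [Co²⁺] = 0.0079 M.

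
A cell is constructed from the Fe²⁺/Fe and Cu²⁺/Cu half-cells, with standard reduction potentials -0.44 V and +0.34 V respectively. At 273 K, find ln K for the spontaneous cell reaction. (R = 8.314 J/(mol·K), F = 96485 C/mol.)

ln K = 66.3

E°_cell = +0.34 − (-0.44) = 0.78 V, with n = 2 electrons transferred.
At equilibrium E = 0, so the Nernst equation gives ln K = nFE°/RT = (2)(96485)(0.78)/((8.314)(273)) = 66.31.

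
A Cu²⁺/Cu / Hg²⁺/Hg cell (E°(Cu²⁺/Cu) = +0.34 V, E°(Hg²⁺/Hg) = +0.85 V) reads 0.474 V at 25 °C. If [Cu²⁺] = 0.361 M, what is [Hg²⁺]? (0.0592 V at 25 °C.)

From the Nernst equation, log Q = n(E° − E)/0.0592 = 2(0.51 − 0.474)/0.0592 = 1.216, so Q = 16.5.
With Q = [Cu²⁺]/[Hg²⁺] and the known concentrations, [Hg²⁺] in the denominator gives [Hg²⁺] = 0.022 M.

0.022 M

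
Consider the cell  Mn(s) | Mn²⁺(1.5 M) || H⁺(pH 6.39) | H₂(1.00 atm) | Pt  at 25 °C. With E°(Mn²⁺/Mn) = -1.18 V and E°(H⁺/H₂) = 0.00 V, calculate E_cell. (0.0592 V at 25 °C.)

0.80 V

The hydrogen couple is the cathode, so E°_cell = 1.18 V; n = 2.
[H⁺] = 10^(−6.39) = 4.1 × 10^-7 M, and Q = [Mn²⁺]·P(H₂) / [H⁺]^2 = 9.04 × 10^12.
E = E° − (0.0592/2) log Q = 1.18 − (0.0592/2)(12.956) = 0.797 V.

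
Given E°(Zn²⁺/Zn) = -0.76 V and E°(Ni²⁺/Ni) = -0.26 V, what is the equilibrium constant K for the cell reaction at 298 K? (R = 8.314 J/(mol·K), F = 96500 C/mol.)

8.2 × 10^16

E°_cell = -0.26 − (-0.76) = 0.50 V, with n = 2 electrons transferred.
At equilibrium E = 0, so the Nernst equation gives ln K = nFE°/RT = (2)(96500)(0.50)/((8.314)(298)) = 38.95.
K = e^38.95 = 8.2 × 10^16.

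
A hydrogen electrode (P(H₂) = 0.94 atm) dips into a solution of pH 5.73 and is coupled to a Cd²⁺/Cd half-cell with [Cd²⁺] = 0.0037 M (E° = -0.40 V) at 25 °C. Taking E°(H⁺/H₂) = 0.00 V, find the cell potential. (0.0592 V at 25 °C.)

The hydrogen couple is the cathode, so E°_cell = 0.40 V; n = 2.
[H⁺] = 10^(−5.73) = 1.9 × 10^-6 M, and Q = [Cd²⁺]·P(H₂) / [H⁺]^2 = 1 × 10^9.
E = E° − (0.0592/2) log Q = 0.40 − (0.0592/2)(9.001) = 0.134 V.

0.13 V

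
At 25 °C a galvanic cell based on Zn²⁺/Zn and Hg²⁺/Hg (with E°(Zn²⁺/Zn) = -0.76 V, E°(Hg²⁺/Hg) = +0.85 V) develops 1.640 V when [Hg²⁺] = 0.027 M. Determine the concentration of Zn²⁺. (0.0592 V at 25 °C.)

0.0026 M

From the Nernst equation, log Q = n(E° − E)/0.0592 = 2(1.61 − 1.640)/0.0592 = -1.014, so Q = 0.0969.
With Q = [Zn²⁺]/[Hg²⁺] and the known concentrations, [Zn²⁺] in the numerator gives [Zn²⁺] = 0.0026 M.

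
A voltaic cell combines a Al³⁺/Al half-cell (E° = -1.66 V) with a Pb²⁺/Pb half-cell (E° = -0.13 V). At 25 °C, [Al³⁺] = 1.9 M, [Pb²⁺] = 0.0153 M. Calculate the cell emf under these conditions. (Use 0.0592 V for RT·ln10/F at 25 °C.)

The Pb²⁺/Pb couple has the higher reduction potential and acts as the cathode, so E°_cell = -0.13 − (-1.66) = 1.53 V.
Balancing electrons gives n = 6; the reaction quotient is Q = [Al³⁺]^2/[Pb²⁺]^3 = 1.01 × 10^6.
At 25 °C, E = E° − (0.0592/n) log Q = 1.53 − (0.0592/6)(6.003) = 1.530 − 0.059 = 1.471 V.

1.47 V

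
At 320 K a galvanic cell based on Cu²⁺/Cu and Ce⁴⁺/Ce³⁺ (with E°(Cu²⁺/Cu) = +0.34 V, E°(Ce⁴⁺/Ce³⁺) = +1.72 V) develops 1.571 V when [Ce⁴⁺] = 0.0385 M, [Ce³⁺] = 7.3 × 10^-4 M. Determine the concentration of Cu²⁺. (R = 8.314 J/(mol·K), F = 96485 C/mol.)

0.0027 M

From the Nernst equation, ln Q = nF(E° − E)/RT = 2×96485×(1.38 − 1.571)/(8.314×320) = -13.854, so Q = 9.63 × 10^-7.
With Q = [Cu²⁺]·[Ce³⁺]^2/[Ce⁴⁺]^2 and the known concentrations, [Cu²⁺] in the numerator gives [Cu²⁺] = 0.0027 M.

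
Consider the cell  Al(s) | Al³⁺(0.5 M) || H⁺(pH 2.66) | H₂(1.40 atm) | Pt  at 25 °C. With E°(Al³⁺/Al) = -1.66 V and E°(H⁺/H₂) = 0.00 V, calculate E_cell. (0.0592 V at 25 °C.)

The hydrogen couple is the cathode, so E°_cell = 1.66 V; n = 6.
[H⁺] = 10^(−2.66) = 0.0022 M, and Q = [Al³⁺]^2·P(H₂)^3 / [H⁺]^6 = 6.26 × 10^15.
E = E° − (0.0592/6) log Q = 1.66 − (0.0592/6)(15.796) = 1.504 V.

1.50 V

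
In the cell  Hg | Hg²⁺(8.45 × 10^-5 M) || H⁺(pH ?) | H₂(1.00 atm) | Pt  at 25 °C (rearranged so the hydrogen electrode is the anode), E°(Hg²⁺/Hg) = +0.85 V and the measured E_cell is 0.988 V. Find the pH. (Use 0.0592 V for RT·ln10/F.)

pH = 4.37

E°_cell = 0.85 V and n = 2.
log Q = n(E° − E)/0.0592 = 2×(0.85 − 0.988)/0.0592 = -4.662.
With Q = [H⁺]^2 / ([Hg²⁺]·P(H₂)), solving for [H⁺] gives log[H⁺] = -4.368, so pH = 4.37.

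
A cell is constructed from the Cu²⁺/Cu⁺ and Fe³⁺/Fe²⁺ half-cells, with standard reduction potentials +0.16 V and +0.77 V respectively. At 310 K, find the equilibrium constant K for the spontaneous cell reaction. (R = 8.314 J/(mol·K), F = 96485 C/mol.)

8.3 × 10^9

E°_cell = +0.77 − (+0.16) = 0.61 V, with n = 1 electron transferred.
At equilibrium E = 0, so the Nernst equation gives ln K = nFE°/RT = (1)(96485)(0.61)/((8.314)(310)) = 22.84.
K = e^22.84 = 8.3 × 10^9.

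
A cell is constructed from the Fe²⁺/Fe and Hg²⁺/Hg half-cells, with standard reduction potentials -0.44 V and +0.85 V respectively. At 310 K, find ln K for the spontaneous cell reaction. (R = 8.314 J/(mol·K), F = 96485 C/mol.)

E°_cell = +0.85 − (-0.44) = 1.29 V, with n = 2 electrons transferred.
At equilibrium E = 0, so the Nernst equation gives ln K = nFE°/RT = (2)(96485)(1.29)/((8.314)(310)) = 96.58.

ln K = 96.6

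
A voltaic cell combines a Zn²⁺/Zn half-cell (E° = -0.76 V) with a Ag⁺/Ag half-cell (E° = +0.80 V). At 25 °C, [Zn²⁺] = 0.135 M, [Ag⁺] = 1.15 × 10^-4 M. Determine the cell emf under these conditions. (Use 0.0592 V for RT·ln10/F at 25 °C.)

1.35 V

The Ag⁺/Ag couple has the higher reduction potential and acts as the cathode, so E°_cell = +0.80 − (-0.76) = 1.56 V.
Balancing electrons gives n = 2; the reaction quotient is Q = [Zn²⁺]/[Ag⁺]^2 = 1.02 × 10^7.
At 25 °C, E = E° − (0.0592/n) log Q = 1.56 − (0.0592/2)(7.009) = 1.560 − 0.207 = 1.353 V.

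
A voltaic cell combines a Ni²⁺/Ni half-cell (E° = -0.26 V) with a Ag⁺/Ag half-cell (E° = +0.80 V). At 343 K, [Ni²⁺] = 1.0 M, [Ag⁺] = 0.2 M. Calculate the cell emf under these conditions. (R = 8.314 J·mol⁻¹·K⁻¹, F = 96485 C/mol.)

The Ag⁺/Ag couple has the higher reduction potential and acts as the cathode, so E°_cell = +0.80 − (-0.26) = 1.06 V.
Balancing electrons gives n = 2; the reaction quotient is Q = [Ni²⁺]/[Ag⁺]^2 = 25.0.
E = E° − (RT/nF) ln Q = 1.06 − (8.314×343)/(2×96485) × (3.219) = 1.060 − 0.048 = 1.012 V.

1.01 V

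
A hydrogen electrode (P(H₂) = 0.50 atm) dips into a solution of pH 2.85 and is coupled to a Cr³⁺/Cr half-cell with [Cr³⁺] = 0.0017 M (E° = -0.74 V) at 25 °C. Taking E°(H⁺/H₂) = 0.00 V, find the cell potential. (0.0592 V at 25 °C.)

The hydrogen couple is the cathode, so E°_cell = 0.74 V; n = 6.
[H⁺] = 10^(−2.85) = 0.0014 M, and Q = [Cr³⁺]^2·P(H₂)^3 / [H⁺]^6 = 4.55 × 10^10.
E = E° − (0.0592/6) log Q = 0.74 − (0.0592/6)(10.658) = 0.635 V.

0.63 V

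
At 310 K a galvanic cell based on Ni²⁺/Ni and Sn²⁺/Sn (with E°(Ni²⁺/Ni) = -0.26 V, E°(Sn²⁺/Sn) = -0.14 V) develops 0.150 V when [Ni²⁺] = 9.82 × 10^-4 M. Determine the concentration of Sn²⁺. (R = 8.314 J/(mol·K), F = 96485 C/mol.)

From the Nernst equation, ln Q = nF(E° − E)/RT = 2×96485×(0.12 − 0.150)/(8.314×310) = -2.246, so Q = 0.106.
With Q = [Ni²⁺]/[Sn²⁺] and the known concentrations, [Sn²⁺] in the denominator gives [Sn²⁺] = 0.0093 M.

0.0093 M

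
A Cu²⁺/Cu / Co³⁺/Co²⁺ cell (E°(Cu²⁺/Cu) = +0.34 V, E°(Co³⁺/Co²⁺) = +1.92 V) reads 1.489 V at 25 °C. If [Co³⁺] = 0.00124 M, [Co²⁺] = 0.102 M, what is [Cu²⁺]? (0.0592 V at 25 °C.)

From the Nernst equation, log Q = n(E° − E)/0.0592 = 2(1.58 − 1.489)/0.0592 = 3.074, so Q = 1190.
With Q = [Cu²⁺]·[Co²⁺]^2/[Co³⁺]^2 and the known concentrations, [Cu²⁺] in the numerator gives [Cu²⁺] = 0.18 M.

0.18 M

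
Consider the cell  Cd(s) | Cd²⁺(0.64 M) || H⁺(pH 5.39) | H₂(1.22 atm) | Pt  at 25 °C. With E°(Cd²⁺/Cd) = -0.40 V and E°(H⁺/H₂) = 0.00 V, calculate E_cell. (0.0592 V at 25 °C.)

0.084 V

The hydrogen couple is the cathode, so E°_cell = 0.40 V; n = 2.
[H⁺] = 10^(−5.39) = 4.1 × 10^-6 M, and Q = [Cd²⁺]·P(H₂) / [H⁺]^2 = 4.7 × 10^10.
E = E° − (0.0592/2) log Q = 0.40 − (0.0592/2)(10.673) = 0.084 V.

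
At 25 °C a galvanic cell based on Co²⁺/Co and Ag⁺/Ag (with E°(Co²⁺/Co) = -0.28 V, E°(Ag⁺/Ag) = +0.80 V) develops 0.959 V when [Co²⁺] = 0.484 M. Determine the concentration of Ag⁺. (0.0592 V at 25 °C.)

0.0063 M

From the Nernst equation, log Q = n(E° − E)/0.0592 = 2(1.08 − 0.959)/0.0592 = 4.088, so Q = 1.22 × 10^4.
With Q = [Co²⁺]/[Ag⁺]^2 and the known concentrations, [Ag⁺]^2 in the denominator gives [Ag⁺] = 0.0063 M.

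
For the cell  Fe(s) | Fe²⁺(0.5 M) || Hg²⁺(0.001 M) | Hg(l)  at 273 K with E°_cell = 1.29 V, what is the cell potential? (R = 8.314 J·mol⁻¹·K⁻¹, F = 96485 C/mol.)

1.22 V

Balancing electrons gives n = 2; the reaction quotient is Q = [Fe²⁺]/[Hg²⁺] = 500.
E = E° − (RT/nF) ln Q = 1.29 − (8.314×273)/(2×96485) × (6.215) = 1.290 − 0.073 = 1.217 V.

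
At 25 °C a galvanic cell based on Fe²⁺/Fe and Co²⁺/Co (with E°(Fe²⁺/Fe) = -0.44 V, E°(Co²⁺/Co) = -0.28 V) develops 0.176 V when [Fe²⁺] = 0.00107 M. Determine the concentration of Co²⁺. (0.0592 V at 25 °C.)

From the Nernst equation, log Q = n(E° − E)/0.0592 = 2(0.16 − 0.176)/0.0592 = -0.541, so Q = 0.288.
With Q = [Fe²⁺]/[Co²⁺] and the known concentrations, [Co²⁺] in the denominator gives [Co²⁺] = 0.0037 M.

0.0037 M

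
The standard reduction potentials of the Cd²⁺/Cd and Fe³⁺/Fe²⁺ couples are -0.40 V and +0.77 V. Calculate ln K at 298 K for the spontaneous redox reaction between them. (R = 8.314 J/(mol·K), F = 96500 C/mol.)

E°_cell = +0.77 − (-0.40) = 1.17 V, with n = 2 electrons transferred.
At equilibrium E = 0, so the Nernst equation gives ln K = nFE°/RT = (2)(96500)(1.17)/((8.314)(298)) = 91.14.

ln K = 91.1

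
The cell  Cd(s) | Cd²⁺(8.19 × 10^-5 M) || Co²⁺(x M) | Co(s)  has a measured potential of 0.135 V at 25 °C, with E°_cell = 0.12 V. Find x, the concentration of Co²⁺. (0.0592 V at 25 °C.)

2.6 × 10^-4 M

From the Nernst equation, log Q = n(E° − E)/0.0592 = 2(0.12 − 0.135)/0.0592 = -0.507, so Q = 0.311.
With Q = [Cd²⁺]/[Co²⁺] and the known concentrations, [Co²⁺] in the denominator gives [Co²⁺] = 2.6 × 10^-4 M.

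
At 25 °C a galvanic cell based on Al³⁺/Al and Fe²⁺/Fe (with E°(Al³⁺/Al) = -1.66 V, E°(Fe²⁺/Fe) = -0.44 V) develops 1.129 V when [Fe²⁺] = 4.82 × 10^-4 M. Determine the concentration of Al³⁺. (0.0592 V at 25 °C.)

0.43 M

From the Nernst equation, log Q = n(E° − E)/0.0592 = 6(1.22 − 1.129)/0.0592 = 9.223, so Q = 1.67 × 10^9.
With Q = [Al³⁺]^2/[Fe²⁺]^3 and the known concentrations, [Al³⁺]^2 in the numerator gives [Al³⁺] = 0.43 M.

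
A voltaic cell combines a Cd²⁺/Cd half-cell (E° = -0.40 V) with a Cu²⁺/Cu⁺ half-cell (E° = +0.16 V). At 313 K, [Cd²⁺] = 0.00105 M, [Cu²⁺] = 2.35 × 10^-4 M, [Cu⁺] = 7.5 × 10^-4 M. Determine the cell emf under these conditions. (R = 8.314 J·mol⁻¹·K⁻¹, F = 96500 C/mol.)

0.621 V

The Cu²⁺/Cu⁺ couple has the higher reduction potential and acts as the cathode, so E°_cell = +0.16 − (-0.40) = 0.56 V.
Balancing electrons gives n = 2; the reaction quotient is Q = [Cd²⁺]·[Cu⁺]^2/[Cu²⁺]^2 = 0.0107.
E = E° − (RT/nF) ln Q = 0.56 − (8.314×313)/(2×96500) × (-4.538) = 0.560 + 0.061 = 0.621 V.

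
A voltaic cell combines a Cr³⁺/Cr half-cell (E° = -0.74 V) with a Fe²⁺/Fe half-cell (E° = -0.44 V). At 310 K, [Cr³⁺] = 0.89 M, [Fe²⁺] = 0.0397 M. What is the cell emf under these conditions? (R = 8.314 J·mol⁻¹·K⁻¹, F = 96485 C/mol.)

The Fe²⁺/Fe couple has the higher reduction potential and acts as the cathode, so E°_cell = -0.44 − (-0.74) = 0.30 V.
Balancing electrons gives n = 6; the reaction quotient is Q = [Cr³⁺]^2/[Fe²⁺]^3 = 1.27 × 10^4.
E = E° − (RT/nF) ln Q = 0.30 − (8.314×310)/(6×96485) × (9.446) = 0.300 − 0.042 = 0.258 V.

0.258 V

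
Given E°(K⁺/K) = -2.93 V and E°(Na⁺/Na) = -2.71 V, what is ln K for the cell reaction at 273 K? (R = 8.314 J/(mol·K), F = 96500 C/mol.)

E°_cell = -2.71 − (-2.93) = 0.22 V, with n = 1 electron transferred.
At equilibrium E = 0, so the Nernst equation gives ln K = nFE°/RT = (1)(96500)(0.22)/((8.314)(273)) = 9.35.

ln K = 9.4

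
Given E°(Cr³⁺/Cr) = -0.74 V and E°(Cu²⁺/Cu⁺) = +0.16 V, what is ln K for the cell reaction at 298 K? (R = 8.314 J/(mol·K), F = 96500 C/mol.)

ln K = 105.2

E°_cell = +0.16 − (-0.74) = 0.90 V, with n = 3 electrons transferred.
At equilibrium E = 0, so the Nernst equation gives ln K = nFE°/RT = (3)(96500)(0.90)/((8.314)(298)) = 105.16.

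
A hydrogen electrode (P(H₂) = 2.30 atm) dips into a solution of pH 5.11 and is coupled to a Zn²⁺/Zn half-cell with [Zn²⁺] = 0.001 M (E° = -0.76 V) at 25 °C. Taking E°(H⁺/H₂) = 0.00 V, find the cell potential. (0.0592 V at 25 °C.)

The hydrogen couple is the cathode, so E°_cell = 0.76 V; n = 2.
[H⁺] = 10^(−5.11) = 7.8 × 10^-6 M, and Q = [Zn²⁺]·P(H₂) / [H⁺]^2 = 3.82 × 10^7.
E = E° − (0.0592/2) log Q = 0.76 − (0.0592/2)(7.582) = 0.536 V.

0.54 V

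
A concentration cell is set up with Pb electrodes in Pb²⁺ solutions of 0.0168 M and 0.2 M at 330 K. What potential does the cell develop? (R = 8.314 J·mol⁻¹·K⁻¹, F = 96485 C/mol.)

0.035 V

Both half-cells are Pb²⁺/Pb, so E°_cell = 0. The concentrated side is the cathode; the cell reaction moves Pb²⁺ from high to low concentration with n = 2.
Q = [Pb²⁺]_dilute/[Pb²⁺]_conc = 0.0168/0.2 = 0.0840.
E = 0 − (RT/nF) ln Q = −((8.314×330)/(2×96485))(-2.477) = 0.0352 V.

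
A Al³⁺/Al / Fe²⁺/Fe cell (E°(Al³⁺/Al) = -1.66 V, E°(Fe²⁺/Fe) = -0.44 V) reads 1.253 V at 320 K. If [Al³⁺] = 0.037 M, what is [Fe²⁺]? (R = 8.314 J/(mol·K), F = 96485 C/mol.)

1.2 M

From the Nernst equation, ln Q = nF(E° − E)/RT = 6×96485×(1.22 − 1.253)/(8.314×320) = -7.181, so Q = 7.61 × 10^-4.
With Q = [Al³⁺]^2/[Fe²⁺]^3 and the known concentrations, [Fe²⁺]^3 in the denominator gives [Fe²⁺] = 1.2 M.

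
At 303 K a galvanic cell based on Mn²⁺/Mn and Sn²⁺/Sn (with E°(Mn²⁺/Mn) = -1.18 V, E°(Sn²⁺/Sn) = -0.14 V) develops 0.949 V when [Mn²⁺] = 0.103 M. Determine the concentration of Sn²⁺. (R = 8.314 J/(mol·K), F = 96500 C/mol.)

From the Nernst equation, ln Q = nF(E° − E)/RT = 2×96500×(1.04 − 0.949)/(8.314×303) = 6.972, so Q = 1070.
With Q = [Mn²⁺]/[Sn²⁺] and the known concentrations, [Sn²⁺] in the denominator gives [Sn²⁺] = 9.7 × 10^-5 M.

9.7 × 10^-5 M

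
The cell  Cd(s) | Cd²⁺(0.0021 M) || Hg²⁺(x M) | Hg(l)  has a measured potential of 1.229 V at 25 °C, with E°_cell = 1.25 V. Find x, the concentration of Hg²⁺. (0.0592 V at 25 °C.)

4.1 × 10^-4 M

From the Nernst equation, log Q = n(E° − E)/0.0592 = 2(1.25 − 1.229)/0.0592 = 0.709, so Q = 5.12.
With Q = [Cd²⁺]/[Hg²⁺] and the known concentrations, [Hg²⁺] in the denominator gives [Hg²⁺] = 4.1 × 10^-4 M.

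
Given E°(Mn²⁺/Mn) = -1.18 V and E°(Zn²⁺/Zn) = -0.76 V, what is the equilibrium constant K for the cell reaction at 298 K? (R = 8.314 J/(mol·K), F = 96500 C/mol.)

E°_cell = -0.76 − (-1.18) = 0.42 V, with n = 2 electrons transferred.
At equilibrium E = 0, so the Nernst equation gives ln K = nFE°/RT = (2)(96500)(0.42)/((8.314)(298)) = 32.72.
K = e^32.72 = 1.6 × 10^14.

1.6 × 10^14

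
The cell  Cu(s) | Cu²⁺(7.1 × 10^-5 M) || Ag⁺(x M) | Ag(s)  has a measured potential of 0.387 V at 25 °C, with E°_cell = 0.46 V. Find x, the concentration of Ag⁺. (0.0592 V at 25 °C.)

4.9 × 10^-4 M

From the Nernst equation, log Q = n(E° − E)/0.0592 = 2(0.46 − 0.387)/0.0592 = 2.466, so Q = 293.
With Q = [Cu²⁺]/[Ag⁺]^2 and the known concentrations, [Ag⁺]^2 in the denominator gives [Ag⁺] = 4.9 × 10^-4 M.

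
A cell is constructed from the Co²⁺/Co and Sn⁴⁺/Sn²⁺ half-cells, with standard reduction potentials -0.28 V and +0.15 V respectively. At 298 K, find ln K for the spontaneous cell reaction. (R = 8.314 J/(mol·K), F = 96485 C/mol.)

E°_cell = +0.15 − (-0.28) = 0.43 V, with n = 2 electrons transferred.
At equilibrium E = 0, so the Nernst equation gives ln K = nFE°/RT = (2)(96485)(0.43)/((8.314)(298)) = 33.49.

ln K = 33.5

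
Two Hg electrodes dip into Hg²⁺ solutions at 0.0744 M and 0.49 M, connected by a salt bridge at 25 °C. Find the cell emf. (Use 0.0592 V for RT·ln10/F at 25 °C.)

0.024 V

Both half-cells are Hg²⁺/Hg, so E°_cell = 0. The concentrated side is the cathode; the cell reaction moves Hg²⁺ from high to low concentration with n = 2.
Q = [Hg²⁺]_dilute/[Hg²⁺]_conc = 0.0744/0.49 = 0.152.
E = 0 − (0.0592/2) log Q = −(0.0592/2)(-0.819) = 0.0242 V.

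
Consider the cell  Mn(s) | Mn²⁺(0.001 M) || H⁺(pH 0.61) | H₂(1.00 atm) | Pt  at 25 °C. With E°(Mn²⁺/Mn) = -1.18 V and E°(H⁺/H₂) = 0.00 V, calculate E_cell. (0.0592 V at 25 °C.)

1.23 V

The hydrogen couple is the cathode, so E°_cell = 1.18 V; n = 2.
[H⁺] = 10^(−0.61) = 0.25 M, and Q = [Mn²⁺]·P(H₂) / [H⁺]^2 = 0.0166.
E = E° − (0.0592/2) log Q = 1.18 − (0.0592/2)(-1.780) = 1.233 V.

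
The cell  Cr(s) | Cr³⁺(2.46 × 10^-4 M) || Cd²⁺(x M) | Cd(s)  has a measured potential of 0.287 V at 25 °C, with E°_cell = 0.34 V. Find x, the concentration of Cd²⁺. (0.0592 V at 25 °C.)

From the Nernst equation, log Q = n(E° − E)/0.0592 = 6(0.34 − 0.287)/0.0592 = 5.372, so Q = 2.35 × 10^5.
With Q = [Cr³⁺]^2/[Cd²⁺]^3 and the known concentrations, [Cd²⁺]^3 in the denominator gives [Cd²⁺] = 6.4 × 10^-5 M.

6.4 × 10^-5 M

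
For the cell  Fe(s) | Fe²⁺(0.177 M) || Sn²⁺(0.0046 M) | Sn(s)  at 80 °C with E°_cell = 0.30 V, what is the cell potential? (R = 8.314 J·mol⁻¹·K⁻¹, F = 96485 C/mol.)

0.244 V

Balancing electrons gives n = 2; the reaction quotient is Q = [Fe²⁺]/[Sn²⁺] = 38.5.
E = E° − (RT/nF) ln Q = 0.30 − (8.314×353)/(2×96485) × (3.650) = 0.300 − 0.056 = 0.244 V.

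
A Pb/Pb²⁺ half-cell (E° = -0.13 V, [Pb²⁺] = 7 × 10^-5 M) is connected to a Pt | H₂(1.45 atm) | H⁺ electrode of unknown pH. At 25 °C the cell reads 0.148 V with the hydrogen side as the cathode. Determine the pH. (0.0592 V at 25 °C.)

E°_cell = 0.13 V and n = 2.
log Q = n(E° − E)/0.0592 = 2×(0.13 − 0.148)/0.0592 = -0.608.
With Q = [Pb²⁺]·P(H₂) / [H⁺]^2, solving for [H⁺] gives log[H⁺] = -1.693, so pH = 1.69.

pH = 1.69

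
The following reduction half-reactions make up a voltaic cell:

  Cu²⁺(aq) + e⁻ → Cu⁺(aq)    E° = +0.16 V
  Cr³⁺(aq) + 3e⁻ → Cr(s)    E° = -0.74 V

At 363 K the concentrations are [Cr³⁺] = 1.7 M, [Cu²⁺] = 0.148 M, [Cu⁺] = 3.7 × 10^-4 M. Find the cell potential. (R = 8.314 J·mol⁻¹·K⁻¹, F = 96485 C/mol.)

The Cu²⁺/Cu⁺ couple has the higher reduction potential and acts as the cathode, so E°_cell = +0.16 − (-0.74) = 0.90 V.
Balancing electrons gives n = 3; the reaction quotient is Q = [Cr³⁺]·[Cu⁺]^3/[Cu²⁺]^3 = 2.66 × 10^-8.
E = E° − (RT/nF) ln Q = 0.90 − (8.314×363)/(3×96485) × (-17.444) = 0.900 + 0.182 = 1.082 V.

1.08 V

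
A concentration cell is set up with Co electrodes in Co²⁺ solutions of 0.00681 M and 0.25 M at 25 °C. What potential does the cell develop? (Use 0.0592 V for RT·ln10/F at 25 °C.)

Both half-cells are Co²⁺/Co, so E°_cell = 0. The concentrated side is the cathode; the cell reaction moves Co²⁺ from high to low concentration with n = 2.
Q = [Co²⁺]_dilute/[Co²⁺]_conc = 0.00681/0.25 = 0.0272.
E = 0 − (0.0592/2) log Q = −(0.0592/2)(-1.565) = 0.0463 V.

0.046 V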